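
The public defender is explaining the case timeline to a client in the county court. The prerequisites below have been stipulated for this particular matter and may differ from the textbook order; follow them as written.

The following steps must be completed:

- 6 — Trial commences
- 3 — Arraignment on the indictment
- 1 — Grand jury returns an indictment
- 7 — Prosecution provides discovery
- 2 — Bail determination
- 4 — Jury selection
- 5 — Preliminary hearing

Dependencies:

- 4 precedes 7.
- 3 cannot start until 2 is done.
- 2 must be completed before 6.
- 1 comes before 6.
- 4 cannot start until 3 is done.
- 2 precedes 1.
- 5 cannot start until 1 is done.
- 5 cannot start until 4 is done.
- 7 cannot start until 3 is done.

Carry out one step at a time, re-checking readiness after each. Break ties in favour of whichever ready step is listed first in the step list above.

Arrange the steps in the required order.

2 is the only step with nothing outstanding, so it goes first.
Now 3 and 1 have their prerequisites met. 3 is listed earlier, so 3 next.
4 now also ready, so the ready set is {1, 4}; 1 is listed earlier → 1.
6 and 4 are both available; 6 is listed earlier → 6.
Next only 4 has its prerequisites met → 4.
Now 7 and 5 have their prerequisites met. 7 is listed earlier, so 7 next.
5 is the only step now ready → 5.

2, 3, 1, 6, 4, 7, 5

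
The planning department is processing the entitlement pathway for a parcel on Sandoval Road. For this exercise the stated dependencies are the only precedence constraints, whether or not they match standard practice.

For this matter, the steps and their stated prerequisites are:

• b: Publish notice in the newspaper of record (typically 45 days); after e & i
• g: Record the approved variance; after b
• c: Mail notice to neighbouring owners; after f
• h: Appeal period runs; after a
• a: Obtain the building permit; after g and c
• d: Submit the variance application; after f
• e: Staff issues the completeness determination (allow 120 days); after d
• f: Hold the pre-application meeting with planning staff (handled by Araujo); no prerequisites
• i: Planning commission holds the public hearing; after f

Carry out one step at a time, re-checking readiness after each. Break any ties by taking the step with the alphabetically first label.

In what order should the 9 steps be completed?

f, c, d, e, i, b, g, a, h

f has no prerequisites → f first.
Now c, d and i have their prerequisites met. c has the earlier label, so c next.
Now d and i have their prerequisites met. d has the earlier label, so d next.
Ready: e and i. e has the earlier label → e.
i is the only step now ready → i.
b needed e and i, now all done → b.
g is the only step now ready → g.
a needed c and g, now all done → a.
That leaves h as the only ready step → h.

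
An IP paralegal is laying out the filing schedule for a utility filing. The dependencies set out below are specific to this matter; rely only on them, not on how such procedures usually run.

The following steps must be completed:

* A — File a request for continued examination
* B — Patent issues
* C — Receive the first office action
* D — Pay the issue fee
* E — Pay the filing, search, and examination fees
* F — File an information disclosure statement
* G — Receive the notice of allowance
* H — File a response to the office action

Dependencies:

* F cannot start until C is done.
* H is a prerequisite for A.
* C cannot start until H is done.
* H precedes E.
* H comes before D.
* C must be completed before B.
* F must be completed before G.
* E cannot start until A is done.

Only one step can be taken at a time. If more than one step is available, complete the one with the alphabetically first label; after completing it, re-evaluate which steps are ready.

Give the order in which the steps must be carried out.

Only H has no prerequisites, so it is first.
Now A, C and D have their prerequisites met. A has the earlier label, so A next.
Ready: C, D and E. C has the earlier label → C.
Ready: B, D, E and F. B has the earlier label → B.
D, E and F are all available; D has the earlier label → D.
E and F are both available; E has the earlier label → E.
F is the only step now ready → F.
G needed F, now all done → G.

H, A, C, B, D, E, F, G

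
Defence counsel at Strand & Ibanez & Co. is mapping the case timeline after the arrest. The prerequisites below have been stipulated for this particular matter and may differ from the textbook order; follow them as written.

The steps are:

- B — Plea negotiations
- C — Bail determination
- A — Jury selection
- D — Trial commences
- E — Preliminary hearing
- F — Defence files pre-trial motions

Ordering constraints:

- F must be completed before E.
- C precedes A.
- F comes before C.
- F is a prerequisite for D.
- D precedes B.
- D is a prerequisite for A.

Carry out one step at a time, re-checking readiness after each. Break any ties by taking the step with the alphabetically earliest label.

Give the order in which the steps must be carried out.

F has no prerequisites → F first.
Now C, D and E have their prerequisites met. C has the earlier label, so C next.
Ready: D and E. D has the earlier label → D.
Now A, B and E have their prerequisites met. A has the earlier label, so A next.
Ready: B and E. B has the earlier label → B.
E is the only step now ready → E.

F, C, D, A, B, E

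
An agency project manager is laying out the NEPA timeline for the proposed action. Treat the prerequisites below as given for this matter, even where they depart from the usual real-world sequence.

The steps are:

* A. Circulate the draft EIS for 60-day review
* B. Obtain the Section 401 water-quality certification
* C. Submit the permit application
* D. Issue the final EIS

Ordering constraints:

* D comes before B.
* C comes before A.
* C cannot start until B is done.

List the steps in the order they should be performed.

D, B, C, A

D is the only step with nothing outstanding, so it goes first.
B is the only step now ready → B.
C needed B, now all done → C.
A needed C, now all done → A.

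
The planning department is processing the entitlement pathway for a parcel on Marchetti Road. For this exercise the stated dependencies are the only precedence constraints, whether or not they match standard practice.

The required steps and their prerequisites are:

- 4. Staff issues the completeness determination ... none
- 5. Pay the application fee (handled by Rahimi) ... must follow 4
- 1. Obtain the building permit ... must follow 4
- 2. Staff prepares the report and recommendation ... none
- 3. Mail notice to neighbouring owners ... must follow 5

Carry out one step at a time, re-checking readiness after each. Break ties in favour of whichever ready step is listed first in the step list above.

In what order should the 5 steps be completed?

4 → 5 → 1 → 2 → 3

Nothing is required for 4 and 2. 4 is listed earlier → 4 first.
5 and 1 now also ready, so the ready set is {5, 1, 2}; 5 is listed earlier → 5.
Now 1, 2 and 3 have their prerequisites met. 1 is listed earlier, so 1 next.
Ready: 2 and 3. 2 is listed earlier → 2.
Next only 3 has its prerequisites met → 3.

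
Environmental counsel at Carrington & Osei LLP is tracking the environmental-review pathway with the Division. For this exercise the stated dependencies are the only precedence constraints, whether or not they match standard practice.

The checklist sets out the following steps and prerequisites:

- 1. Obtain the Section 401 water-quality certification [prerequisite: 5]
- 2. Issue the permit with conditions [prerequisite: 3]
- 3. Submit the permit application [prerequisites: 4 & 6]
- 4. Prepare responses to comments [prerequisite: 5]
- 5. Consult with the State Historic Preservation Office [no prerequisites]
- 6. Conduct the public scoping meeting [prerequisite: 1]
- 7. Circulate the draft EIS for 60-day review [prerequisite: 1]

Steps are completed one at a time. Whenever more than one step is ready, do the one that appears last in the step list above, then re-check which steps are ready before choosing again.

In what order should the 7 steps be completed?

5 is the only step with nothing outstanding, so it goes first.
Now 4 and 1 have their prerequisites met. 4 is listed later, so 4 next.
1 needed 5, now all done → 1.
Now 7 and 6 have their prerequisites met. 7 is listed later, so 7 next.
That leaves 6 as the only ready step → 6.
3 is the only step now ready → 3.
2 is the only step now ready → 2.

5 → 4 → 1 → 7 → 6 → 3 → 2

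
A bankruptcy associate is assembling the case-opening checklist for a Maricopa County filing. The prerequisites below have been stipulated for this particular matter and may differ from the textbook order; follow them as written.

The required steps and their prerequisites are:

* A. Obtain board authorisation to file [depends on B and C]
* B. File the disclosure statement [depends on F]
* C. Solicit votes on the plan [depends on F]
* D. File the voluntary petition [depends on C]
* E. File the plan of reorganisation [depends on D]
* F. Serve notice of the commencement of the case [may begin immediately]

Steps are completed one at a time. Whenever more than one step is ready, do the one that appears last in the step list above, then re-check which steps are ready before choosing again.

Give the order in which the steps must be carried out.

F, C, D, E, B, A

Only F has no prerequisites, so it is first.
Now C and B have their prerequisites met. C is listed later, so C next.
D and B are both available; D is listed later → D.
Now E and B have their prerequisites met. E is listed later, so E next.
That leaves B as the only ready step → B.
That leaves A as the only ready step → A.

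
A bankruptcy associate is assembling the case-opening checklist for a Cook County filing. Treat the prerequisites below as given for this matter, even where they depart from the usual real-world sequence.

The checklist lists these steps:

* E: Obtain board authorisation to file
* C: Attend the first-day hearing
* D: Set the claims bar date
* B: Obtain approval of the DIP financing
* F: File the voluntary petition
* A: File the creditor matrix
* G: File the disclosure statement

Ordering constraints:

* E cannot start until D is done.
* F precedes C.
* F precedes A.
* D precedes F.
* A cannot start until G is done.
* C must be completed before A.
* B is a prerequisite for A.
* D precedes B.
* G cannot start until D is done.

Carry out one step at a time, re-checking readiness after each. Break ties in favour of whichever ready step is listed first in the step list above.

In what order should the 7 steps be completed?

D, E, B, F, C, G, A

D is the only step with nothing outstanding, so it goes first.
Now E, B, F and G have their prerequisites met. E is listed earlier, so E next.
B, F and G are all available; B is listed earlier → B.
Ready: F and G. F is listed earlier → F.
Now C and G have their prerequisites met. C is listed earlier, so C next.
G is the only step now ready → G.
That leaves A as the only ready step → A.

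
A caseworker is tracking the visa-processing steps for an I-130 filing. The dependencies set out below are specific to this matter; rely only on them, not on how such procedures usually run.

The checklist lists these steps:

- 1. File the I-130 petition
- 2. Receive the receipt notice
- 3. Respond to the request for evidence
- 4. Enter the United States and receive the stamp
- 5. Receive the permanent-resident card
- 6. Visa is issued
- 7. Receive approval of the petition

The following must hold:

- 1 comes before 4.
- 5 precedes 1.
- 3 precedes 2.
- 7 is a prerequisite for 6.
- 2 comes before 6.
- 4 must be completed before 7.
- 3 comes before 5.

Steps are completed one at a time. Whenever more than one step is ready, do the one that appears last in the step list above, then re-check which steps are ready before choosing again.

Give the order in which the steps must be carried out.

3, 5, 2, 1, 4, 7, 6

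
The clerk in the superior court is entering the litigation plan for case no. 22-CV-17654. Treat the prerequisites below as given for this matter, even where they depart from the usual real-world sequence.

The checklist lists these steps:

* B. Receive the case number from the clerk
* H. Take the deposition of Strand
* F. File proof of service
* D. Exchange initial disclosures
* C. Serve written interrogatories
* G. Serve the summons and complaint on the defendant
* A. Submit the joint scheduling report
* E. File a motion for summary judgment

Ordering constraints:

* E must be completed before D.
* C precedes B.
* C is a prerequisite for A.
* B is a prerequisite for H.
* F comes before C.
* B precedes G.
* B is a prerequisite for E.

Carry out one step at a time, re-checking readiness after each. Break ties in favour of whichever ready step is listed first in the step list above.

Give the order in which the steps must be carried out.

Only F has no prerequisites, so it is first.
C is the only step now ready → C.
Ready: B and A. B is listed earlier → B.
Now H, G, A and E have their prerequisites met. H is listed earlier, so H next.
Ready: G, A and E. G is listed earlier → G.
Now A and E have their prerequisites met. A is listed earlier, so A next.
That leaves E as the only ready step → E.
D needed E, now all done → D.

F, C, B, H, G, A, E, D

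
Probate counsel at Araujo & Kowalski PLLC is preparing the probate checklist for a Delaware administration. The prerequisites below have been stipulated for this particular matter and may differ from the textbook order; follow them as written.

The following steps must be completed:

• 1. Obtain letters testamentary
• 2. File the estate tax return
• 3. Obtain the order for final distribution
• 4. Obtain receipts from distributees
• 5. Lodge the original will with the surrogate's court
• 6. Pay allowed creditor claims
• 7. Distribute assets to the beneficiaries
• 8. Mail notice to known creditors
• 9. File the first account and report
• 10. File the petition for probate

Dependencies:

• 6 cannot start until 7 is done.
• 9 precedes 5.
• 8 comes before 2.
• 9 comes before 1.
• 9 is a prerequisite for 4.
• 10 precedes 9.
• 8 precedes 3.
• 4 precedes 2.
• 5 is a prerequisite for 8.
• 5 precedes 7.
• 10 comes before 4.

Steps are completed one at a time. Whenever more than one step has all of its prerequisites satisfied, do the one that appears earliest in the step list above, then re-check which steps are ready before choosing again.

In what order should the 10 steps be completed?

10 → 9 → 1 → 4 → 5 → 7 → 6 → 8 → 2 → 3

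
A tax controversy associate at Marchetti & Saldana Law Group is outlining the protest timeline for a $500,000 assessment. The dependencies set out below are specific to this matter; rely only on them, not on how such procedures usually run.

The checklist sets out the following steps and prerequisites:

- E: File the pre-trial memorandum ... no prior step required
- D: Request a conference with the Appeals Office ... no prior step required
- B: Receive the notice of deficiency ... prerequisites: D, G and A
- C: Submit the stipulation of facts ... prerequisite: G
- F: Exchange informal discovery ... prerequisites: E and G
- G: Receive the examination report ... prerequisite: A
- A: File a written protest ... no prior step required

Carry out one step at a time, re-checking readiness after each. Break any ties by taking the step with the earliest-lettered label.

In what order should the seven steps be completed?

A → D → E → G → B → C → F

A, D and E have no prerequisites; A has the earlier label, so A is first.
D, E and G are all available; D has the earlier label → D.
Now E and G have their prerequisites met. E has the earlier label, so E next.
That leaves G as the only ready step → G.
Ready: B, C and F. B has the earlier label → B.
C and F are both available; C has the earlier label → C.
F is the only step now ready → F.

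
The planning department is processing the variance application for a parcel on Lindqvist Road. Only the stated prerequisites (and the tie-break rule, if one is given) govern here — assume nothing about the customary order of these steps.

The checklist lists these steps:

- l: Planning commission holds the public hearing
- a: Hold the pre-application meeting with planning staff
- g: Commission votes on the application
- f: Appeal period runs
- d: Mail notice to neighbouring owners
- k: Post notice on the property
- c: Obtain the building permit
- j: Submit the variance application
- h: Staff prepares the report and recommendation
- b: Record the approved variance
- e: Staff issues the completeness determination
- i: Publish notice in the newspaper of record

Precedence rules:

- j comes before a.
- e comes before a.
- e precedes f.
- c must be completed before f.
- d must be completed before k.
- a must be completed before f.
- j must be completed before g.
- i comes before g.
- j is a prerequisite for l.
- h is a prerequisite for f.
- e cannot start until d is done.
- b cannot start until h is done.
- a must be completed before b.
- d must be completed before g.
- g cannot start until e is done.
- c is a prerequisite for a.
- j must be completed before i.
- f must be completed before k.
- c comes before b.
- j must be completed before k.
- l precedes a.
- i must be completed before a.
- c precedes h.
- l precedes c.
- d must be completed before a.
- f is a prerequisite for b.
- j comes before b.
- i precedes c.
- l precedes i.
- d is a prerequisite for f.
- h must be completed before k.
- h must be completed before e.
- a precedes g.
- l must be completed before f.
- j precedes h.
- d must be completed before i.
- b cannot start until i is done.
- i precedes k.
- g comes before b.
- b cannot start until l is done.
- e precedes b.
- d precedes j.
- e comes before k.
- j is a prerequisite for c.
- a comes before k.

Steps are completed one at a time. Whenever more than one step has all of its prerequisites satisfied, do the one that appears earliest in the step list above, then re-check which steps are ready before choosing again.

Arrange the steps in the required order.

d, j, l, i, c, h, e, a, g, f, k, b

d has no prerequisites → d first.
j is the only step now ready → j.
l is the only step now ready → l.
i needed l, d and j, now all done → i.
Next only c has its prerequisites met → c.
h is the only step now ready → h.
e needed d and h, now all done → e.
a needed l, d, c, j, e and i, now all done → a.
Now g and f have their prerequisites met. g is listed earlier, so g next.
f needed l, a, d, c, h and e, now all done → f.
k and b are both available; k is listed earlier → k.
b needed l, a, g, f, c, j, h, e and i, now all done → b.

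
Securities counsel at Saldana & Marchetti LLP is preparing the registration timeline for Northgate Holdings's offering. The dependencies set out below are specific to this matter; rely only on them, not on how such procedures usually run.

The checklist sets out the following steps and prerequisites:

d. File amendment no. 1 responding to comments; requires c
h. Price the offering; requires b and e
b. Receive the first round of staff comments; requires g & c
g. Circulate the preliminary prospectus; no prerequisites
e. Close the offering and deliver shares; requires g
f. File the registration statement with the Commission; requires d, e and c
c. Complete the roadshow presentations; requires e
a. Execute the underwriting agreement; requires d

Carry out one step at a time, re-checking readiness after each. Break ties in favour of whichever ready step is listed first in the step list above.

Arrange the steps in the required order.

g e c d b h f a

Only g has no prerequisites, so it is first.
e needed g, now all done → e.
c needed e, now all done → c.
Now d and b have their prerequisites met. d is listed earlier, so d next.
f and a now also ready, so the ready set is {b, f, a}; b is listed earlier → b.
Ready: h, f and a. h is listed earlier → h.
Now f and a have their prerequisites met. f is listed earlier, so f next.
Next only a has its prerequisites met → a.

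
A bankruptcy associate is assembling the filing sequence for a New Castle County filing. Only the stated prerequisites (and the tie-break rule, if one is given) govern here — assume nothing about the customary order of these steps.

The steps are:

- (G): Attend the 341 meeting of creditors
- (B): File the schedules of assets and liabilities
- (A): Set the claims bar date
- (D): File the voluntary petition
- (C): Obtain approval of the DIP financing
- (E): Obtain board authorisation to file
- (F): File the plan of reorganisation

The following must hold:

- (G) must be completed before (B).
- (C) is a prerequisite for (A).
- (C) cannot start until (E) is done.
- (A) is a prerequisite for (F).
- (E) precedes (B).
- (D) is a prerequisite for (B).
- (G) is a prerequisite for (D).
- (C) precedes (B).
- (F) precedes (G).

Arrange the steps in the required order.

(E) is the only step with nothing outstanding, so it goes first.
(C) needed (E), now all done → (C).
Next only (A) has its prerequisites met → (A).
Next only (F) has its prerequisites met → (F).
Next only (G) has its prerequisites met → (G).
That leaves (D) as the only ready step → (D).
That leaves (B) as the only ready step → (B).

(E) → (C) → (A) → (F) → (G) → (D) → (B)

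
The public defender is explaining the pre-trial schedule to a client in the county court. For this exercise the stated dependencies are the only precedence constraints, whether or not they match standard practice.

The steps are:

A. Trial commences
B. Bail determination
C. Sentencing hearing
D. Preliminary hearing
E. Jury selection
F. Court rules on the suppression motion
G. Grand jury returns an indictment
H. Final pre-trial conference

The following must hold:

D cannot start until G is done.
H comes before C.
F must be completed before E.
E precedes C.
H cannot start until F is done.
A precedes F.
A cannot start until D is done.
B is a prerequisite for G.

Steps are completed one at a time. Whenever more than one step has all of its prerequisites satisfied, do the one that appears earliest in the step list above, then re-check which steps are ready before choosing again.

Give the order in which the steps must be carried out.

B, G, D, A, F, E, H, C

B is the only step with nothing outstanding, so it goes first.
That leaves G as the only ready step → G.
D is the only step now ready → D.
A is the only step now ready → A.
F is the only step now ready → F.
Now E and H have their prerequisites met. E is listed earlier, so E next.
H needed F, now all done → H.
Next only C has its prerequisites met → C.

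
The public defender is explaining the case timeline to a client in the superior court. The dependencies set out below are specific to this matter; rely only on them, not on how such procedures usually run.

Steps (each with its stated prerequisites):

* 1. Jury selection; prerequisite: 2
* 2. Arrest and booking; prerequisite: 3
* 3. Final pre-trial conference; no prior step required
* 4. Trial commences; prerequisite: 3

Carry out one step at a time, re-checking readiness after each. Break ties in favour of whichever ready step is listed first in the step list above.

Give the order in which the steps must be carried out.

Only 3 has no prerequisites, so it is first.
Now 2 and 4 have their prerequisites met. 2 is listed earlier, so 2 next.
Ready: 1 and 4. 1 is listed earlier → 1.
That leaves 4 as the only ready step → 4.

3 2 1 4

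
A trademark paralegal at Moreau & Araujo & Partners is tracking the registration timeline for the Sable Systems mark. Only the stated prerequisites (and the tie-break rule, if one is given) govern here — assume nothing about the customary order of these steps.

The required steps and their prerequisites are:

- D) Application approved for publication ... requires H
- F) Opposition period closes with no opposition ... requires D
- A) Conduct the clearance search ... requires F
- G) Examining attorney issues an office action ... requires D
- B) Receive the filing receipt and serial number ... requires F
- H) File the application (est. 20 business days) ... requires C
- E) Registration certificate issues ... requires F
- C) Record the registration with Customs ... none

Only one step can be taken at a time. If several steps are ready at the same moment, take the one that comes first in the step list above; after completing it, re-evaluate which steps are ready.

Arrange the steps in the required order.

C, H, D, F, A, G, B, E

C has no prerequisites → C first.
H needed C, now all done → H.
That leaves D as the only ready step → D.
Now F and G have their prerequisites met. F is listed earlier, so F next.
A, B and E now also ready, so the ready set is {A, G, B, E}; A is listed earlier → A.
G, B and E are all available; G is listed earlier → G.
B and E are both available; B is listed earlier → B.
That leaves E as the only ready step → E.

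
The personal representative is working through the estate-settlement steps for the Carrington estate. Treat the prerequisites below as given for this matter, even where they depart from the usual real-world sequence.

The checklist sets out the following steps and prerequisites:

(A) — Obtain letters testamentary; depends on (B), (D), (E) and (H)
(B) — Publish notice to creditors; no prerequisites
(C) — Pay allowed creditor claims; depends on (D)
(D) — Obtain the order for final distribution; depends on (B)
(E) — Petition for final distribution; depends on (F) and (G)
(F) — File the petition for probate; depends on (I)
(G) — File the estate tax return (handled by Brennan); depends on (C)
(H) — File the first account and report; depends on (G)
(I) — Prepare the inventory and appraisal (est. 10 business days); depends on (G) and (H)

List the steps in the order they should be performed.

(B) is the only step with nothing outstanding, so it goes first.
Next only (D) has its prerequisites met → (D).
(C) needed (D), now all done → (C).
Next only (G) has its prerequisites met → (G).
(H) is the only step now ready → (H).
(I) needed (G) and (H), now all done → (I).
(F) needed (I), now all done → (F).
(E) needed (F) and (G), now all done → (E).
That leaves (A) as the only ready step → (A).

(B) (D) (C) (G) (H) (I) (F) (E) (A)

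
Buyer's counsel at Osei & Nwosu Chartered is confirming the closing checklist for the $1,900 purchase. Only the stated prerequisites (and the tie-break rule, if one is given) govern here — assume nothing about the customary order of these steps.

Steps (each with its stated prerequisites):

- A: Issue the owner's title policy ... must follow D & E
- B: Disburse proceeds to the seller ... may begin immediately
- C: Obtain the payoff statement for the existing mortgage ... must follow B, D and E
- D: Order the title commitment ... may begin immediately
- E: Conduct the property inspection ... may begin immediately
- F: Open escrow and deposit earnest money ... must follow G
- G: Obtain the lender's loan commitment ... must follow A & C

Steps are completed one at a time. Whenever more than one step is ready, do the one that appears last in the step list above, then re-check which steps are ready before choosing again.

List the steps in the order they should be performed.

E → D → B → C → A → G → F

Nothing is required for E, D and B. E is listed later → E first.
Ready: D and B. D is listed later → D.
A now also ready, so the ready set is {B, A}; B is listed later → B.
Ready: C and A. C is listed later → C.
A needed E and D, now all done → A.
G is the only step now ready → G.
F needed G, now all done → F.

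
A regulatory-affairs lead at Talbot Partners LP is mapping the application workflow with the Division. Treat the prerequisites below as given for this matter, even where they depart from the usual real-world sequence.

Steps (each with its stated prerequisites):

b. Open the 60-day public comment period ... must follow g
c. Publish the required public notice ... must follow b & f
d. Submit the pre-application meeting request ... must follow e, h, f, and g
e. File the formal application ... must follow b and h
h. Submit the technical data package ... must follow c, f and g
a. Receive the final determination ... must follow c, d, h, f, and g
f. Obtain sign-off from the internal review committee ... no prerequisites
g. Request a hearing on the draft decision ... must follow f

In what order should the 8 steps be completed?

f is the only step with nothing outstanding, so it goes first.
g needed f, now all done → g.
Next only b has its prerequisites met → b.
c is the only step now ready → c.
h needed c, f and g, now all done → h.
e needed b and h, now all done → e.
d needed e, h, f and g, now all done → d.
That leaves a as the only ready step → a.

f, g, b, c, h, e, d, a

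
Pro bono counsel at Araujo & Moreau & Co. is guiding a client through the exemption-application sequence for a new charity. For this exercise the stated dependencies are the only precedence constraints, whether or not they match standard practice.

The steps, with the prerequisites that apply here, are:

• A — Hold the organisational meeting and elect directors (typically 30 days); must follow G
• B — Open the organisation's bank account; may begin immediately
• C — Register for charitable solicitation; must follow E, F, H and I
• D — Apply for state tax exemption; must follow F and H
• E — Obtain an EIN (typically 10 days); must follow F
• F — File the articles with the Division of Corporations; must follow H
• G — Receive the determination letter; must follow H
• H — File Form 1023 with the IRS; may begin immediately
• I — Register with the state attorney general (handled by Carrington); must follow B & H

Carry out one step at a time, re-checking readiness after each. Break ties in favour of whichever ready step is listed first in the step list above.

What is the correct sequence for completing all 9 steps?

B H F D E G A I C

Nothing is required for B and H. B is listed earlier → B first.
Next only H has its prerequisites met → H.
Ready: F, G and I. F is listed earlier → F.
D and E now also ready, so the ready set is {D, E, G, I}; D is listed earlier → D.
Ready: E, G and I. E is listed earlier → E.
Ready: G and I. G is listed earlier → G.
A and I are both available; A is listed earlier → A.
I needed B and H, now all done → I.
C needed E, F, H and I, now all done → C.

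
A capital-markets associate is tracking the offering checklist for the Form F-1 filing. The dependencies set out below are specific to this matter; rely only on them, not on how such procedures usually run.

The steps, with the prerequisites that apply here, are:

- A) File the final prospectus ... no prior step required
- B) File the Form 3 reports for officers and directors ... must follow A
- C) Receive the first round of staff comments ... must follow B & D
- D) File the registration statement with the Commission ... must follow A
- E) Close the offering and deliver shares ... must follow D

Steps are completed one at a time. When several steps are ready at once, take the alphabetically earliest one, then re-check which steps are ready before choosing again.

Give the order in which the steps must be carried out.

A B D C E

A is the only step with nothing outstanding, so it goes first.
Now B and D have their prerequisites met. B has the earlier label, so B next.
D needed A, now all done → D.
Ready: C and E. C has the earlier label → C.
E needed D, now all done → E.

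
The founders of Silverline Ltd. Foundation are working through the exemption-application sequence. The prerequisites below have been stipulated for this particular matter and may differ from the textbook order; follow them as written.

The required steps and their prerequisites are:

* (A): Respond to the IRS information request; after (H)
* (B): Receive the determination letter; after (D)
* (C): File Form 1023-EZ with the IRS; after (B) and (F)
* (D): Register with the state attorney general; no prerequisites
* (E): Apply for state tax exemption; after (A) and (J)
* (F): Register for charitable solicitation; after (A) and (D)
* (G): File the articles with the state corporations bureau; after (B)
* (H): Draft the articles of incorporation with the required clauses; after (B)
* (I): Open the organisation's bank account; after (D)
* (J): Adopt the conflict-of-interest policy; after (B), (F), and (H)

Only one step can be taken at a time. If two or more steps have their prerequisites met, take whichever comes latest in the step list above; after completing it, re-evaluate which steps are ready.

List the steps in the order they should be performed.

(D) is the only step with nothing outstanding, so it goes first.
Now (I) and (B) have their prerequisites met. (I) is listed later, so (I) next.
(B) is the only step now ready → (B).
Ready: (H) and (G). (H) is listed later → (H).
(G) and (A) are both available; (G) is listed later → (G).
Next only (A) has its prerequisites met → (A).
(F) needed (D) and (A), now all done → (F).
Ready: (J) and (C). (J) is listed later → (J).
(E) now also ready, so the ready set is {(E), (C)}; (E) is listed later → (E).
Next only (C) has its prerequisites met → (C).

(D) → (I) → (B) → (H) → (G) → (A) → (F) → (J) → (E) → (C)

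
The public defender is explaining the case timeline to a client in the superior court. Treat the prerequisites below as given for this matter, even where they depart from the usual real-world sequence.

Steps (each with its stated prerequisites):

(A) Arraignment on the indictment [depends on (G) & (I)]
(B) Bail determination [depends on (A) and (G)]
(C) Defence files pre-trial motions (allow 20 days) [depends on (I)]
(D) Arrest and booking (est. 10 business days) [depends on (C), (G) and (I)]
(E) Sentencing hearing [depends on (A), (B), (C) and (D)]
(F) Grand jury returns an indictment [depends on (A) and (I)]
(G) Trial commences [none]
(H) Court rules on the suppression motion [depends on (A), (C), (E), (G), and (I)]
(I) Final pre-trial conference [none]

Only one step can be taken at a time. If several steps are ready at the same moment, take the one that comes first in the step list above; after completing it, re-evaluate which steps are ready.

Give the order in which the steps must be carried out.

(G) and (I) have no prerequisites; (G) is listed earlier, so (G) is first.
Next only (I) has its prerequisites met → (I).
(A) and (C) are both available; (A) is listed earlier → (A).
(B), (C) and (F) are all available; (B) is listed earlier → (B).
(C) and (F) are both available; (C) is listed earlier → (C).
Ready: (D) and (F). (D) is listed earlier → (D).
(E) and (F) are both available; (E) is listed earlier → (E).
(F) and (H) are both available; (F) is listed earlier → (F).
That leaves (H) as the only ready step → (H).

(G) → (I) → (A) → (B) → (C) → (D) → (E) → (F) → (H)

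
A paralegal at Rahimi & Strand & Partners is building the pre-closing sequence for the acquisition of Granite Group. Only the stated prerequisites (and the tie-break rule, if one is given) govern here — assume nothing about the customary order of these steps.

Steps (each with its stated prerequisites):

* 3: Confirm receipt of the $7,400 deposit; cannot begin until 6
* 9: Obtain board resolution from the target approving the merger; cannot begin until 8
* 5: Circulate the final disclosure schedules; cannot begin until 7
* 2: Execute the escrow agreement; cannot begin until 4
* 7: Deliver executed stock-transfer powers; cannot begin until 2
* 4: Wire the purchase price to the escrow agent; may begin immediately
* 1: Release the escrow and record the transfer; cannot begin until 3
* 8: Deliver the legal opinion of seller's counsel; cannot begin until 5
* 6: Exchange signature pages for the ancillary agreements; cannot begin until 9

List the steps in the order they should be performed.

4, 2, 7, 5, 8, 9, 6, 3, 1

4 is the only step with nothing outstanding, so it goes first.
2 needed 4, now all done → 2.
7 needed 2, now all done → 7.
5 needed 7, now all done → 5.
8 needed 5, now all done → 8.
9 needed 8, now all done → 9.
6 needed 9, now all done → 6.
3 is the only step now ready → 3.
That leaves 1 as the only ready step → 1.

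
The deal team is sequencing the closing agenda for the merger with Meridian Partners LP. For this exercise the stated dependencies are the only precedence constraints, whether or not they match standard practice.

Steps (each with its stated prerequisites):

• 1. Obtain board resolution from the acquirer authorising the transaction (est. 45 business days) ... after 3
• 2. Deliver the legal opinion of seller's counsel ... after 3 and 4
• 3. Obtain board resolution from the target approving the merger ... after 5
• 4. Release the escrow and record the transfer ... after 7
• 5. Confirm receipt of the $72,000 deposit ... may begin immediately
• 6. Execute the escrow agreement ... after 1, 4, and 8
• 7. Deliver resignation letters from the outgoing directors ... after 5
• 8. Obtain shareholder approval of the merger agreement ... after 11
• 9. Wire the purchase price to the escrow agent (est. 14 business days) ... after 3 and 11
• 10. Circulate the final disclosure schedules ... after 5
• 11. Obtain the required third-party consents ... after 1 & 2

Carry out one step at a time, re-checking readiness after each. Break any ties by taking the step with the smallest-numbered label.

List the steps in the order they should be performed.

5 has no prerequisites → 5 first.
Ready: 3, 7 and 10. 3 has the earlier label → 3.
1 now also ready, so the ready set is {1, 7, 10}; 1 has the earlier label → 1.
Ready: 7 and 10. 7 has the earlier label → 7.
4 now also ready, so the ready set is {4, 10}; 4 has the earlier label → 4.
2 and 10 are both available; 2 has the earlier label → 2.
Now 10 and 11 have their prerequisites met. 10 has the earlier label, so 10 next.
11 needed 1 and 2, now all done → 11.
Ready: 8 and 9. 8 has the earlier label → 8.
6 now also ready, so the ready set is {6, 9}; 6 has the earlier label → 6.
That leaves 9 as the only ready step → 9.

5 3 1 7 4 2 10 11 8 6 9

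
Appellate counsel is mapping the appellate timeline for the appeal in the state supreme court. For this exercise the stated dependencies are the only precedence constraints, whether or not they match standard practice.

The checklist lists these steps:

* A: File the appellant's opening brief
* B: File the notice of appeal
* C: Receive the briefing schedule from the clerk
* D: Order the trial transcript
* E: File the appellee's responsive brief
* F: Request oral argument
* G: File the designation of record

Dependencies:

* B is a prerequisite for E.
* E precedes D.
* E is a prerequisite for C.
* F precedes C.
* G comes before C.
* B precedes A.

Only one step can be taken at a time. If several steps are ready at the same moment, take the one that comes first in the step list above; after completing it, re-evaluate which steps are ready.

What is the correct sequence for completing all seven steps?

B, A, E, D, F, G, C

B, F and G have no prerequisites; B is listed earlier, so B is first.
Ready: A, E, F and G. A is listed earlier → A.
Now E, F and G have their prerequisites met. E is listed earlier, so E next.
D, F and G are all available; D is listed earlier → D.
F and G are both available; F is listed earlier → F.
G is the only step now ready → G.
Next only C has its prerequisites met → C.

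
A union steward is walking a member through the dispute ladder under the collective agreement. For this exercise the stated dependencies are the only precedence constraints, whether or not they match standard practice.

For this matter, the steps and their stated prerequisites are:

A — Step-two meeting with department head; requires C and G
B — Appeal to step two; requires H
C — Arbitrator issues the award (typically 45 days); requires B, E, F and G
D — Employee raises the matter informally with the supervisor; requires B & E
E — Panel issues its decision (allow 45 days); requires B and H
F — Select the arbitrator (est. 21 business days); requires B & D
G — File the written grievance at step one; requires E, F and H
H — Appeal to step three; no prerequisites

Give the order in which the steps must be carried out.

Only H has no prerequisites, so it is first.
B is the only step now ready → B.
E needed B and H, now all done → E.
That leaves D as the only ready step → D.
F needed B and D, now all done → F.
G needed E, F and H, now all done → G.
C needed B, E, F and G, now all done → C.
Next only A has its prerequisites met → A.

H → B → E → D → F → G → C → A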